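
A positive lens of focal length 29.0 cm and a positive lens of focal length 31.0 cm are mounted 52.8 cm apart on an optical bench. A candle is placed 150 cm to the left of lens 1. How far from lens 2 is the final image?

36.9 cm

Lens 1: 1/d_i1 = 1/f₁ − 1/d_o1 = 1/(29.0) − 1/(150) = 0.02782, so d_i1 = 35.95 cm.
The intermediate image is 35.95 cm to the right of lens 1, which is 52.8 − (35.95) = 16.85 cm to the left of lens 2, so d_o2 = +16.85 cm.
Lens 2: 1/d_i2 = 1/f₂ − 1/d_o2 = 1/(31.0) − 1/(16.85) = -0.02709, so d_i2 = -36.9 cm.
The final image is virtual, 36.9 cm to the left of lens 2 (overall magnification ≈ -0.53).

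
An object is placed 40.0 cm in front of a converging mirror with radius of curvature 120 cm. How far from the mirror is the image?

f = R/2 = 120/2 = 60.00 cm.
Mirror equation: 1/q = 1/f − 1/p = 1/(60.00) − 1/(40.0) = 0.01667 − 0.02500 = -0.008333, so q = -120 cm.
The image is virtual, upright and enlarged, behind the mirror.

120 cm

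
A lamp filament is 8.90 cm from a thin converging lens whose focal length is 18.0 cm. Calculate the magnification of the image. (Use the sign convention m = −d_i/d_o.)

m = +1.98

1/d_i = 1/f − 1/d_o = 1/(18.00) − 1/(8.90) = -0.05680, so d_i = -17.60 cm.
m = −d_i/d_o = −(-17.60)/(8.90) = +1.98.
The image is virtual, upright and enlarged, on the same side as the object.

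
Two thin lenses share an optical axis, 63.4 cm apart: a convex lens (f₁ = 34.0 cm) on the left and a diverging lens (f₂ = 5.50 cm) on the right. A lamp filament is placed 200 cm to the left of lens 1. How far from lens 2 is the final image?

Lens 1: 1/d_i1 = 1/f₁ − 1/d_o1 = 1/(34.0) − 1/(200) = 0.02441, so d_i1 = 40.96 cm.
The intermediate image is 40.96 cm to the right of lens 1, which is 63.4 − (40.96) = 22.44 cm to the left of lens 2, so d_o2 = +22.44 cm.
Lens 2 is diverging, so f₂ = −5.50 cm.
Lens 2: 1/d_i2 = 1/f₂ − 1/d_o2 = 1/(-5.50) − 1/(22.44) = -0.2264, so d_i2 = -4.42 cm.
The final image is virtual, 4.42 cm to the left of lens 2 (overall magnification ≈ -0.040).

4.42 cm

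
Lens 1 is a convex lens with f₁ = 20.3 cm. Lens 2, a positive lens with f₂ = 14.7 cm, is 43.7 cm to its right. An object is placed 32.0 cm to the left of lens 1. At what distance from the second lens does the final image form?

Lens 1: 1/d_i1 = 1/f₁ − 1/d_o1 = 1/(20.3) − 1/(32.0) = 0.01801, so d_i1 = 55.52 cm.
The intermediate image is 55.52 cm to the right of lens 1, which lies 11.82 cm to the right of lens 2 — a virtual object — so d_o2 = −11.82 cm.
Lens 2: 1/d_i2 = 1/f₂ − 1/d_o2 = 1/(14.7) − 1/(-11.82) = 0.1526, so d_i2 = 6.55 cm.
The final image is real, 6.55 cm to the right of lens 2 (overall magnification ≈ -0.96).

6.55 cm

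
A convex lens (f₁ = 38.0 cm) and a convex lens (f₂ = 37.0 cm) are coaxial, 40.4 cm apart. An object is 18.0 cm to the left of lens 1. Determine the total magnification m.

m = -1.87

Lens 1: 1/d_i1 = 1/(38.0) − 1/(18.0) = -0.02924, so d_i1 = -34.20 cm; m₁ = −d_i1/d_o1 = +1.900.
d_o2 = 40.4 − (-34.20) = 74.60 cm.
Lens 2: 1/d_i2 = 1/(37.0) − 1/(74.60) = 0.01362, so d_i2 = 73.41 cm; m₂ = −d_i2/d_o2 = -0.9840.
m = m₁·m₂ = (+1.900)(-0.9840) = -1.87.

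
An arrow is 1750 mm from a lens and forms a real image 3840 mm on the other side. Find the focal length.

f = 1200 mm (converging)

Real image ⇒ d_i = +3840 mm.
1/f = 1/d_o + 1/d_i = 1/(1750) + 1/(3840) = 0.0008318, so f = 1200 mm.
Since f is positive, the lens is converging.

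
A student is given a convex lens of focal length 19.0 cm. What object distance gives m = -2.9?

25.6 cm

m = −d_i/d_o ⇒ d_i = −m·d_o.
1/f = 1/d_o + 1/d_i = 1/d_o − 1/(m·d_o) = (1 − 1/m)/d_o, so d_o = f(1 − 1/m) = (19.00)(1 − 1/(-2.9)) = 25.6 cm.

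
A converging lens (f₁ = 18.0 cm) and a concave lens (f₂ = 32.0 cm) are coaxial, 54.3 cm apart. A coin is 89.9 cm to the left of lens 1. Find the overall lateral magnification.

m = -0.126

Lens 1: 1/d_i1 = 1/(18.0) − 1/(89.9) = 0.04443, so d_i1 = 22.51 cm; m₁ = −d_i1/d_o1 = -0.2504.
d_o2 = 54.3 − (22.51) = 31.79 cm.
f₂ = −32.0 cm (diverging).
Lens 2: 1/d_i2 = 1/(-32.0) − 1/(31.79) = -0.06271, so d_i2 = -15.95 cm; m₂ = −d_i2/d_o2 = +0.5016.
m = m₁·m₂ = (-0.2504)(+0.5016) = -0.126.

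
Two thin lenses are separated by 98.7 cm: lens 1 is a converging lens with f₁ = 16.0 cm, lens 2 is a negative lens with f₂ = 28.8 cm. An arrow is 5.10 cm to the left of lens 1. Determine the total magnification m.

m = +0.313

Lens 1: 1/d_i1 = 1/(16.0) − 1/(5.10) = -0.1336, so d_i1 = -7.486 cm; m₁ = −d_i1/d_o1 = +1.468.
d_o2 = 98.7 − (-7.486) = 106.2 cm.
f₂ = −28.8 cm (diverging).
Lens 2: 1/d_i2 = 1/(-28.8) − 1/(106.2) = -0.04414, so d_i2 = -22.66 cm; m₂ = −d_i2/d_o2 = +0.2133.
m = m₁·m₂ = (+1.468)(+0.2133) = +0.313.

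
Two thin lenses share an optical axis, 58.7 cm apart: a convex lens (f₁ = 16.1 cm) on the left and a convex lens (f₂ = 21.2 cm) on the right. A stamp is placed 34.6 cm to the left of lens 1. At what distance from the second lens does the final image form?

Lens 1: 1/d_i1 = 1/f₁ − 1/d_o1 = 1/(16.1) − 1/(34.6) = 0.03321, so d_i1 = 30.11 cm.
The intermediate image is 30.11 cm to the right of lens 1, which is 58.7 − (30.11) = 28.59 cm to the left of lens 2, so d_o2 = +28.59 cm.
Lens 2: 1/d_i2 = 1/f₂ − 1/d_o2 = 1/(21.2) − 1/(28.59) = 0.01219, so d_i2 = 82.0 cm.
The final image is real, 82.0 cm to the right of lens 2 (overall magnification ≈ 2.5).

82.0 cm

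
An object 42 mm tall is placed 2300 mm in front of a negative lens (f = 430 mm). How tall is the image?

6.62 mm

For a negative lens, f = -430 mm.
1/d_i = 1/f − 1/d_o = 1/(-430.0) − 1/(2300) = -0.002760, so d_i = -362.3 mm.
m = −d_i/d_o = +0.1575.
|h_i| = |m|·h_o = 0.1575 × 42 = 6.62 mm. The image is virtual, upright and reduced, on the same side as the object.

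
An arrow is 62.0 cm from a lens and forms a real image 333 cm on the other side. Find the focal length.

Real image ⇒ d_i = +333 cm.
1/f = 1/d_o + 1/d_i = 1/(62.0) + 1/(333) = 0.01913, so f = 52.3 cm.
Since f is positive, the lens is converging.

f = 52.3 cm (converging)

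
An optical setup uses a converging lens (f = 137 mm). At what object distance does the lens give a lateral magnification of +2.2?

74.7 mm

m = −d_i/d_o ⇒ d_i = −m·d_o.
1/f = 1/d_o + 1/d_i = 1/d_o − 1/(m·d_o) = (1 − 1/m)/d_o, so d_o = f(1 − 1/m) = (137.0)(1 − 1/(+2.2)) = 74.7 mm.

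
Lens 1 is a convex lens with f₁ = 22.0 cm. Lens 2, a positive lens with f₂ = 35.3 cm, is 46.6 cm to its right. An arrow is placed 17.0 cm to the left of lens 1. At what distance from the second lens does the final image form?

49.8 cm

Lens 1: 1/d_i1 = 1/f₁ − 1/d_o1 = 1/(22.0) − 1/(17.0) = -0.01337, so d_i1 = -74.80 cm.
The intermediate image is 74.80 cm to the left of lens 1 (virtual), which is 46.6 − (-74.80) = 121.4 cm to the left of lens 2, so d_o2 = +121.4 cm.
Lens 2: 1/d_i2 = 1/f₂ − 1/d_o2 = 1/(35.3) − 1/(121.4) = 0.02009, so d_i2 = 49.8 cm.
The final image is real, 49.8 cm to the right of lens 2 (overall magnification ≈ -1.8).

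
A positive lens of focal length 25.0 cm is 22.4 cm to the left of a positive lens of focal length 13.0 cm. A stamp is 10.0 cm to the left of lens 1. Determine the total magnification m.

Lens 1: 1/d_i1 = 1/(25.0) − 1/(10.0) = -0.06000, so d_i1 = -16.67 cm; m₁ = −d_i1/d_o1 = +1.667.
d_o2 = 22.4 − (-16.67) = 39.07 cm.
Lens 2: 1/d_i2 = 1/(13.0) − 1/(39.07) = 0.05133, so d_i2 = 19.48 cm; m₂ = −d_i2/d_o2 = -0.4987.
m = m₁·m₂ = (+1.667)(-0.4987) = -0.831.

m = -0.831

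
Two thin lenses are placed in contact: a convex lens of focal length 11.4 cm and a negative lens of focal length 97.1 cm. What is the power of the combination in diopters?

P = +7.74 D

P₁ = 1/f₁ = 1/(0.114 m) = +8.772 D; P₂ = 1/f₂ = 1/(-0.971 m) = -1.030 D.
For thin lenses in contact, P = P₁ + P₂ = (+8.772) + (-1.030) = +7.74 D.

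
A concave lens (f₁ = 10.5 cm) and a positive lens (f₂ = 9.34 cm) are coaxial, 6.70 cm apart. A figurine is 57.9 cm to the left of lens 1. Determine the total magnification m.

f₁ = −10.5 cm (diverging).
Lens 1: 1/d_i1 = 1/(-10.5) − 1/(57.9) = -0.1125, so d_i1 = -8.888 cm; m₁ = −d_i1/d_o1 = +0.1535.
d_o2 = 6.70 − (-8.888) = 15.59 cm.
Lens 2: 1/d_i2 = 1/(9.34) − 1/(15.59) = 0.04292, so d_i2 = 23.30 cm; m₂ = −d_i2/d_o2 = -1.494.
m = m₁·m₂ = (+0.1535)(-1.494) = -0.229.

m = -0.229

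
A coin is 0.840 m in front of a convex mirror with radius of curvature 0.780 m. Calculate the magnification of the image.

m = +0.317

f = R/2 = 0.780/2 = 0.3900 m; for a convex mirror, f = -0.3900 m.
1/d_i = 1/f − 1/d_o = 1/(-0.3900) − 1/(0.840) = -3.755, so d_i = -0.2663 m.
m = −d_i/d_o = −(-0.2663)/(0.840) = +0.317.
The image is virtual, upright and reduced, behind the mirror.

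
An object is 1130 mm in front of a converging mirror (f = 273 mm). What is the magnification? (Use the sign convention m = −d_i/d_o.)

1/d_i = 1/f − 1/d_o = 1/(273.0) − 1/(1130) = 0.002778, so d_i = 360.0 mm.
m = −d_i/d_o = −(360.0)/(1130) = -0.319.
The image is real, inverted and reduced, in front of the mirror.

m = -0.319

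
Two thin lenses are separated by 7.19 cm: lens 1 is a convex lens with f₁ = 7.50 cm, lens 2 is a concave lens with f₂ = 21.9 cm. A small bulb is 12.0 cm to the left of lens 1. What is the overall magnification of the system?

m = -4.02

Lens 1: 1/d_i1 = 1/(7.50) − 1/(12.0) = 0.05000, so d_i1 = 20.00 cm; m₁ = −d_i1/d_o1 = -1.667.
d_o2 = 7.19 − (20.00) = -12.81 cm (virtual object).
f₂ = −21.9 cm (diverging).
Lens 2: 1/d_i2 = 1/(-21.9) − 1/(-12.81) = 0.03240, so d_i2 = 30.86 cm; m₂ = −d_i2/d_o2 = +2.409.
m = m₁·m₂ = (-1.667)(+2.409) = -4.02.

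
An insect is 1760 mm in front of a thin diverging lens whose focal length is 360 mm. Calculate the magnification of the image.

m = +0.170

For a diverging lens, f = -360 mm.
1/d_i = 1/f − 1/d_o = 1/(-360.0) − 1/(1760) = -0.003346, so d_i = -298.9 mm.
m = −d_i/d_o = −(-298.9)/(1760) = +0.170.
The image is virtual, upright and reduced, on the same side as the object.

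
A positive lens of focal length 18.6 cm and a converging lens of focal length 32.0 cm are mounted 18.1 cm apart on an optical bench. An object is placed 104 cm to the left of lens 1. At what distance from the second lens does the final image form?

Lens 1: 1/d_i1 = 1/f₁ − 1/d_o1 = 1/(18.6) − 1/(104) = 0.04415, so d_i1 = 22.65 cm.
The intermediate image is 22.65 cm to the right of lens 1, which lies 4.550 cm to the right of lens 2 — a virtual object — so d_o2 = −4.550 cm.
Lens 2: 1/d_i2 = 1/f₂ − 1/d_o2 = 1/(32.0) − 1/(-4.550) = 0.2510, so d_i2 = 3.98 cm.
The final image is real, 3.98 cm to the right of lens 2 (overall magnification ≈ -0.19).

3.98 cm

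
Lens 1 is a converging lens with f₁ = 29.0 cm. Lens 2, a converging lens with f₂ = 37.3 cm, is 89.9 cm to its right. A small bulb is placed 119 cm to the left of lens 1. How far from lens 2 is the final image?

Lens 1: 1/d_i1 = 1/f₁ − 1/d_o1 = 1/(29.0) − 1/(119) = 0.02608, so d_i1 = 38.34 cm.
The intermediate image is 38.34 cm to the right of lens 1, which is 89.9 − (38.34) = 51.56 cm to the left of lens 2, so d_o2 = +51.56 cm.
Lens 2: 1/d_i2 = 1/f₂ − 1/d_o2 = 1/(37.3) − 1/(51.56) = 0.007415, so d_i2 = 135 cm.
The final image is real, 135 cm to the right of lens 2 (overall magnification ≈ 0.84).

135 cm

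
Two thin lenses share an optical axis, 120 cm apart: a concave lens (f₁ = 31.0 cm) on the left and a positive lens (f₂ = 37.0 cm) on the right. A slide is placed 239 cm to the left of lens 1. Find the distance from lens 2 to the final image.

49.4 cm

Lens 1 is diverging, so f₁ = −31.0 cm.
Lens 1: 1/d_i1 = 1/f₁ − 1/d_o1 = 1/(-31.0) − 1/(239) = -0.03644, so d_i1 = -27.44 cm.
The intermediate image is 27.44 cm to the left of lens 1 (virtual), which is 120 − (-27.44) = 147.4 cm to the left of lens 2, so d_o2 = +147.4 cm.
Lens 2: 1/d_i2 = 1/f₂ − 1/d_o2 = 1/(37.0) − 1/(147.4) = 0.02024, so d_i2 = 49.4 cm.
The final image is real, 49.4 cm to the right of lens 2 (overall magnification ≈ -0.038).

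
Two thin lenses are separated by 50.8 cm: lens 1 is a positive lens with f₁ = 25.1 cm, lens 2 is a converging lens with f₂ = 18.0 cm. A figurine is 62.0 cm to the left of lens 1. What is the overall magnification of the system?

m = -1.31

Lens 1: 1/d_i1 = 1/(25.1) − 1/(62.0) = 0.02371, so d_i1 = 42.17 cm; m₁ = −d_i1/d_o1 = -0.6802.
d_o2 = 50.8 − (42.17) = 8.630 cm.
Lens 2: 1/d_i2 = 1/(18.0) − 1/(8.630) = -0.06032, so d_i2 = -16.58 cm; m₂ = −d_i2/d_o2 = +1.921.
m = m₁·m₂ = (-0.6802)(+1.921) = -1.31.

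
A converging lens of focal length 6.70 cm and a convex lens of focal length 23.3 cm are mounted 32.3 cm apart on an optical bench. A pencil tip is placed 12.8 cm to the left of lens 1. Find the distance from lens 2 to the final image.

Lens 1: 1/d_i1 = 1/f₁ − 1/d_o1 = 1/(6.70) − 1/(12.8) = 0.07113, so d_i1 = 14.06 cm.
The intermediate image is 14.06 cm to the right of lens 1, which is 32.3 − (14.06) = 18.24 cm to the left of lens 2, so d_o2 = +18.24 cm.
Lens 2: 1/d_i2 = 1/f₂ − 1/d_o2 = 1/(23.3) − 1/(18.24) = -0.01191, so d_i2 = -84.0 cm.
The final image is virtual, 84.0 cm to the left of lens 2 (overall magnification ≈ -5.1).

84.0 cm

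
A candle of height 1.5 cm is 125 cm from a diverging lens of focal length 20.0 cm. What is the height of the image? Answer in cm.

For a diverging lens, f = -20.0 cm.
1/d_i = 1/f − 1/d_o = 1/(-20.00) − 1/(125) = -0.05800, so d_i = -17.24 cm.
m = −d_i/d_o = +0.1379.
|h_i| = |m|·h_o = 0.1379 × 1.5 = 0.207 cm. The image is virtual, upright and reduced, on the same side as the object.

0.207 cm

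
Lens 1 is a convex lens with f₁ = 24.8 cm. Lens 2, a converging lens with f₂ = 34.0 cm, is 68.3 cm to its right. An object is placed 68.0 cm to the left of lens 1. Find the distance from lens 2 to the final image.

210 cm

Lens 1: 1/d_i1 = 1/f₁ − 1/d_o1 = 1/(24.8) − 1/(68.0) = 0.02562, so d_i1 = 39.04 cm.
The intermediate image is 39.04 cm to the right of lens 1, which is 68.3 − (39.04) = 29.26 cm to the left of lens 2, so d_o2 = +29.26 cm.
Lens 2: 1/d_i2 = 1/f₂ − 1/d_o2 = 1/(34.0) − 1/(29.26) = -0.004765, so d_i2 = -210 cm.
The final image is virtual, 210 cm to the left of lens 2 (overall magnification ≈ -4.1).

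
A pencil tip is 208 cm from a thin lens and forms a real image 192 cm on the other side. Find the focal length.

f = 99.8 cm (converging)

Real image ⇒ d_i = +192 cm.
1/f = 1/d_o + 1/d_i = 1/(208) + 1/(192) = 0.01002, so f = 99.8 cm.
Since f is positive, the thin lens is converging.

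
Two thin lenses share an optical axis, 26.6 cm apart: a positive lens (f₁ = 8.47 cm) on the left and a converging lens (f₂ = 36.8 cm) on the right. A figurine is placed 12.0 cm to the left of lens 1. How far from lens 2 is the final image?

Lens 1: 1/d_i1 = 1/f₁ − 1/d_o1 = 1/(8.47) − 1/(12.0) = 0.03473, so d_i1 = 28.79 cm.
The intermediate image is 28.79 cm to the right of lens 1, which lies 2.190 cm to the right of lens 2 — a virtual object — so d_o2 = −2.190 cm.
Lens 2: 1/d_i2 = 1/f₂ − 1/d_o2 = 1/(36.8) − 1/(-2.190) = 0.4838, so d_i2 = 2.07 cm.
The final image is real, 2.07 cm to the right of lens 2 (overall magnification ≈ -2.3).

2.07 cm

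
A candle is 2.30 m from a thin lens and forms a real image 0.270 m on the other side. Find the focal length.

Real image ⇒ d_i = +0.270 m.
1/f = 1/d_o + 1/d_i = 1/(2.30) + 1/(0.270) = 4.138, so f = 0.242 m.
Since f is positive, the thin lens is converging.

f = 0.242 m (converging)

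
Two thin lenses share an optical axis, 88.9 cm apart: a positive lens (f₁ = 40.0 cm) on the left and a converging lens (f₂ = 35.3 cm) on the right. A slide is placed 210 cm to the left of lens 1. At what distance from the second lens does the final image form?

333 cm

Lens 1: 1/d_i1 = 1/f₁ − 1/d_o1 = 1/(40.0) − 1/(210) = 0.02024, so d_i1 = 49.41 cm.
The intermediate image is 49.41 cm to the right of lens 1, which is 88.9 − (49.41) = 39.49 cm to the left of lens 2, so d_o2 = +39.49 cm.
Lens 2: 1/d_i2 = 1/f₂ − 1/d_o2 = 1/(35.3) − 1/(39.49) = 0.003006, so d_i2 = 333 cm.
The final image is real, 333 cm to the right of lens 2 (overall magnification ≈ 2.0).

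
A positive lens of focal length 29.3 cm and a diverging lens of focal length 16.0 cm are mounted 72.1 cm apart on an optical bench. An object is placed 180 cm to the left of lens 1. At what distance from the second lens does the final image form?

Lens 1: 1/d_i1 = 1/f₁ − 1/d_o1 = 1/(29.3) − 1/(180) = 0.02857, so d_i1 = 35.00 cm.
The intermediate image is 35.00 cm to the right of lens 1, which is 72.1 − (35.00) = 37.10 cm to the left of lens 2, so d_o2 = +37.10 cm.
Lens 2 is diverging, so f₂ = −16.0 cm.
Lens 2: 1/d_i2 = 1/f₂ − 1/d_o2 = 1/(-16.0) − 1/(37.10) = -0.08945, so d_i2 = -11.2 cm.
The final image is virtual, 11.2 cm to the left of lens 2 (overall magnification ≈ -0.059).

11.2 cm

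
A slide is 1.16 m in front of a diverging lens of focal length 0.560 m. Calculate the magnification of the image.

m = +0.326

For a diverging lens, f = -0.560 m.
1/d_i = 1/f − 1/d_o = 1/(-0.5600) − 1/(1.16) = -2.648, so d_i = -0.3777 m.
m = −d_i/d_o = −(-0.3777)/(1.16) = +0.326.
The image is virtual, upright and reduced, on the same side as the object.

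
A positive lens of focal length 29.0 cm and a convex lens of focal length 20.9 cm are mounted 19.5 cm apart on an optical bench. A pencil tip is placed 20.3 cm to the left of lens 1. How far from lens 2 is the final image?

27.5 cm

Lens 1: 1/d_i1 = 1/f₁ − 1/d_o1 = 1/(29.0) − 1/(20.3) = -0.01478, so d_i1 = -67.67 cm.
The intermediate image is 67.67 cm to the left of lens 1 (virtual), which is 19.5 − (-67.67) = 87.17 cm to the left of lens 2, so d_o2 = +87.17 cm.
Lens 2: 1/d_i2 = 1/f₂ − 1/d_o2 = 1/(20.9) − 1/(87.17) = 0.03638, so d_i2 = 27.5 cm.
The final image is real, 27.5 cm to the right of lens 2 (overall magnification ≈ -1.1).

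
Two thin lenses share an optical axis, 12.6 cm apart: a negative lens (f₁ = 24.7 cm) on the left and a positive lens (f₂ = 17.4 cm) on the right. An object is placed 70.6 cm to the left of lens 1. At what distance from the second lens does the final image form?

Lens 1 is diverging, so f₁ = −24.7 cm.
Lens 1: 1/d_i1 = 1/f₁ − 1/d_o1 = 1/(-24.7) − 1/(70.6) = -0.05465, so d_i1 = -18.30 cm.
The intermediate image is 18.30 cm to the left of lens 1 (virtual), which is 12.6 − (-18.30) = 30.90 cm to the left of lens 2, so d_o2 = +30.90 cm.
Lens 2: 1/d_i2 = 1/f₂ − 1/d_o2 = 1/(17.4) − 1/(30.90) = 0.02511, so d_i2 = 39.8 cm.
The final image is real, 39.8 cm to the right of lens 2 (overall magnification ≈ -0.33).

39.8 cm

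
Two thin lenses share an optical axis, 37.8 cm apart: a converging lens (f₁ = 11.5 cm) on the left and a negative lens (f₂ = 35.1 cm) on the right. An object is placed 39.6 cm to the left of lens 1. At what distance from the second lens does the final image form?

Lens 1: 1/d_i1 = 1/f₁ − 1/d_o1 = 1/(11.5) − 1/(39.6) = 0.06170, so d_i1 = 16.21 cm.
The intermediate image is 16.21 cm to the right of lens 1, which is 37.8 − (16.21) = 21.59 cm to the left of lens 2, so d_o2 = +21.59 cm.
Lens 2 is diverging, so f₂ = −35.1 cm.
Lens 2: 1/d_i2 = 1/f₂ − 1/d_o2 = 1/(-35.1) − 1/(21.59) = -0.07481, so d_i2 = -13.4 cm.
The final image is virtual, 13.4 cm to the left of lens 2 (overall magnification ≈ -0.25).

13.4 cm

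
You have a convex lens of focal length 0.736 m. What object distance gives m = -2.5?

m = −d_i/d_o ⇒ d_i = −m·d_o.
1/f = 1/d_o + 1/d_i = 1/d_o − 1/(m·d_o) = (1 − 1/m)/d_o, so d_o = f(1 − 1/m) = (0.7360)(1 − 1/(-2.5)) = 1.03 m.

1.03 m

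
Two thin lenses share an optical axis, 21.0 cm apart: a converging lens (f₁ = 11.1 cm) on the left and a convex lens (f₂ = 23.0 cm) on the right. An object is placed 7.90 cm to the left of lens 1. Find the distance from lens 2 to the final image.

Lens 1: 1/d_i1 = 1/f₁ − 1/d_o1 = 1/(11.1) − 1/(7.90) = -0.03649, so d_i1 = -27.40 cm.
The intermediate image is 27.40 cm to the left of lens 1 (virtual), which is 21.0 − (-27.40) = 48.40 cm to the left of lens 2, so d_o2 = +48.40 cm.
Lens 2: 1/d_i2 = 1/f₂ − 1/d_o2 = 1/(23.0) − 1/(48.40) = 0.02282, so d_i2 = 43.8 cm.
The final image is real, 43.8 cm to the right of lens 2 (overall magnification ≈ -3.1).

43.8 cm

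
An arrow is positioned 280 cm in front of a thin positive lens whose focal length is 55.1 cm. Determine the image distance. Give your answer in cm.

Lens equation: 1/q = 1/f − 1/p = 1/(55.10) − 1/(280) = 0.01815 − 0.003571 = 0.01458, so q = 68.6 cm.
The image is real, inverted and reduced, on the far side of the lens.

68.6 cm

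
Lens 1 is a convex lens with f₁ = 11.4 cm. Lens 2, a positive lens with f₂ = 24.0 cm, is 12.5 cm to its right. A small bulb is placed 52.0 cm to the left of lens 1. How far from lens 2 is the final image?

1.93 cm

Lens 1: 1/d_i1 = 1/f₁ − 1/d_o1 = 1/(11.4) − 1/(52.0) = 0.06849, so d_i1 = 14.60 cm.
The intermediate image is 14.60 cm to the right of lens 1, which lies 2.100 cm to the right of lens 2 — a virtual object — so d_o2 = −2.100 cm.
Lens 2: 1/d_i2 = 1/f₂ − 1/d_o2 = 1/(24.0) − 1/(-2.100) = 0.5179, so d_i2 = 1.93 cm.
The final image is real, 1.93 cm to the right of lens 2 (overall magnification ≈ -0.26).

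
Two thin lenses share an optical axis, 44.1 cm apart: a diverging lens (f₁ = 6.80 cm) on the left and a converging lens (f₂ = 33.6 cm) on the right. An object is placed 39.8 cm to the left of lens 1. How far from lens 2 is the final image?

103 cm

Lens 1 is diverging, so f₁ = −6.80 cm.
Lens 1: 1/d_i1 = 1/f₁ − 1/d_o1 = 1/(-6.80) − 1/(39.8) = -0.1722, so d_i1 = -5.808 cm.
The intermediate image is 5.808 cm to the left of lens 1 (virtual), which is 44.1 − (-5.808) = 49.91 cm to the left of lens 2, so d_o2 = +49.91 cm.
Lens 2: 1/d_i2 = 1/f₂ − 1/d_o2 = 1/(33.6) − 1/(49.91) = 0.009726, so d_i2 = 103 cm.
The final image is real, 103 cm to the right of lens 2 (overall magnification ≈ -0.30).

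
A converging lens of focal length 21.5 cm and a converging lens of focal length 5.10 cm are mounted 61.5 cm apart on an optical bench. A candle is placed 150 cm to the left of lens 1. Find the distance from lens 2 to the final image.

Lens 1: 1/d_i1 = 1/f₁ − 1/d_o1 = 1/(21.5) − 1/(150) = 0.03984, so d_i1 = 25.10 cm.
The intermediate image is 25.10 cm to the right of lens 1, which is 61.5 − (25.10) = 36.40 cm to the left of lens 2, so d_o2 = +36.40 cm.
Lens 2: 1/d_i2 = 1/f₂ − 1/d_o2 = 1/(5.10) − 1/(36.40) = 0.1686, so d_i2 = 5.93 cm.
The final image is real, 5.93 cm to the right of lens 2 (overall magnification ≈ 0.027).

5.93 cm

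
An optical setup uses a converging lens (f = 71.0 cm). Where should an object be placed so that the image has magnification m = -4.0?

m = −d_i/d_o ⇒ d_i = −m·d_o.
1/f = 1/d_o + 1/d_i = 1/d_o − 1/(m·d_o) = (1 − 1/m)/d_o, so d_o = f(1 − 1/m) = (71.00)(1 − 1/(-4.0)) = 88.8 cm.

88.8 cm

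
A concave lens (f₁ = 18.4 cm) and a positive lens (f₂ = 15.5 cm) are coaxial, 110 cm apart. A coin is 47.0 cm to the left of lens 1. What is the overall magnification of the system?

m = -0.0405

f₁ = −18.4 cm (diverging).
Lens 1: 1/d_i1 = 1/(-18.4) − 1/(47.0) = -0.07562, so d_i1 = -13.22 cm; m₁ = −d_i1/d_o1 = +0.2813.
d_o2 = 110 − (-13.22) = 123.2 cm.
Lens 2: 1/d_i2 = 1/(15.5) − 1/(123.2) = 0.05640, so d_i2 = 17.73 cm; m₂ = −d_i2/d_o2 = -0.1439.
m = m₁·m₂ = (+0.2813)(-0.1439) = -0.0405.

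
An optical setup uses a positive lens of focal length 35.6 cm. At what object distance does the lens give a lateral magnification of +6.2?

m = −d_i/d_o ⇒ d_i = −m·d_o.
1/f = 1/d_o + 1/d_i = 1/d_o − 1/(m·d_o) = (1 − 1/m)/d_o, so d_o = f(1 − 1/m) = (35.60)(1 − 1/(+6.2)) = 29.9 cm.

29.9 cm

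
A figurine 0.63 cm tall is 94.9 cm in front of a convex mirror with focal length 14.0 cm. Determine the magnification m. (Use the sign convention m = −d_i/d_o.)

For a convex mirror, f = -14.0 cm.
1/d_i = 1/f − 1/d_o = 1/(-14.00) − 1/(94.9) = -0.08197, so d_i = -12.20 cm.
m = −d_i/d_o = −(-12.20)/(94.9) = +0.129.
The image is virtual, upright and reduced, behind the mirror.

m = +0.129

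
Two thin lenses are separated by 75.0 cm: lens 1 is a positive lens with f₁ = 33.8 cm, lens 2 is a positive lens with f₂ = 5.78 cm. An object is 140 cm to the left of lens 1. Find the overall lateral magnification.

m = +0.0746

Lens 1: 1/d_i1 = 1/(33.8) − 1/(140) = 0.02244, so d_i1 = 44.56 cm; m₁ = −d_i1/d_o1 = -0.3183.
d_o2 = 75.0 − (44.56) = 30.44 cm.
Lens 2: 1/d_i2 = 1/(5.78) − 1/(30.44) = 0.1402, so d_i2 = 7.135 cm; m₂ = −d_i2/d_o2 = -0.2344.
m = m₁·m₂ = (-0.3183)(-0.2344) = +0.0746.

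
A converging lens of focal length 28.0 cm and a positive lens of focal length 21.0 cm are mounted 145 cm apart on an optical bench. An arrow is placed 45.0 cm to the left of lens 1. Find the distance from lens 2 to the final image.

29.8 cm

Lens 1: 1/d_i1 = 1/f₁ − 1/d_o1 = 1/(28.0) − 1/(45.0) = 0.01349, so d_i1 = 74.12 cm.
The intermediate image is 74.12 cm to the right of lens 1, which is 145 − (74.12) = 70.88 cm to the left of lens 2, so d_o2 = +70.88 cm.
Lens 2: 1/d_i2 = 1/f₂ − 1/d_o2 = 1/(21.0) − 1/(70.88) = 0.03351, so d_i2 = 29.8 cm.
The final image is real, 29.8 cm to the right of lens 2 (overall magnification ≈ 0.69).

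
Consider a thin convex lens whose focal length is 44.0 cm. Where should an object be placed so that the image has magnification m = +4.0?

33.0 cm

m = −d_i/d_o ⇒ d_i = −m·d_o.
1/f = 1/d_o + 1/d_i = 1/d_o − 1/(m·d_o) = (1 − 1/m)/d_o, so d_o = f(1 − 1/m) = (44.00)(1 − 1/(+4.0)) = 33.0 cm.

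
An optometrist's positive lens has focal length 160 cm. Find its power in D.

f = 160 cm = 1.60 m.
P = 1/f = 1/(1.60 m) = +0.625 D.

P = +0.625 D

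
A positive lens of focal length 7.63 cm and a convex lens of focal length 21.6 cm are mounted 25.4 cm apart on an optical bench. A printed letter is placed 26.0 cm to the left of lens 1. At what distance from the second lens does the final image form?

Lens 1: 1/d_i1 = 1/f₁ − 1/d_o1 = 1/(7.63) − 1/(26.0) = 0.09260, so d_i1 = 10.80 cm.
The intermediate image is 10.80 cm to the right of lens 1, which is 25.4 − (10.80) = 14.60 cm to the left of lens 2, so d_o2 = +14.60 cm.
Lens 2: 1/d_i2 = 1/f₂ − 1/d_o2 = 1/(21.6) − 1/(14.60) = -0.02220, so d_i2 = -45.1 cm.
The final image is virtual, 45.1 cm to the left of lens 2 (overall magnification ≈ -1.3).

45.1 cm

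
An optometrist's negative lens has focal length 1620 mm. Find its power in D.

For a negative lens, f = −1620 mm.
f = -162 cm = -1.62 m.
P = 1/f = 1/(-1.62 m) = -0.617 D.

P = -0.617 D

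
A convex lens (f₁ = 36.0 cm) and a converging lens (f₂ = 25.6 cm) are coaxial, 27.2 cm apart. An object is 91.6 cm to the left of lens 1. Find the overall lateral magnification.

m = -0.287

Lens 1: 1/d_i1 = 1/(36.0) − 1/(91.6) = 0.01686, so d_i1 = 59.31 cm; m₁ = −d_i1/d_o1 = -0.6475.
d_o2 = 27.2 − (59.31) = -32.11 cm (virtual object).
Lens 2: 1/d_i2 = 1/(25.6) − 1/(-32.11) = 0.07021, so d_i2 = 14.24 cm; m₂ = −d_i2/d_o2 = +0.4436.
m = m₁·m₂ = (-0.6475)(+0.4436) = -0.287.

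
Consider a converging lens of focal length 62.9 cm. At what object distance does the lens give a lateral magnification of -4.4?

m = −d_i/d_o ⇒ d_i = −m·d_o.
1/f = 1/d_o + 1/d_i = 1/d_o − 1/(m·d_o) = (1 − 1/m)/d_o, so d_o = f(1 − 1/m) = (62.90)(1 − 1/(-4.4)) = 77.2 cm.

77.2 cm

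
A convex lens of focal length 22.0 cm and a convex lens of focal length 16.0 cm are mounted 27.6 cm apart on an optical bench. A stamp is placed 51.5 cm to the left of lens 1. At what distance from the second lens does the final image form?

Lens 1: 1/d_i1 = 1/f₁ − 1/d_o1 = 1/(22.0) − 1/(51.5) = 0.02604, so d_i1 = 38.41 cm.
The intermediate image is 38.41 cm to the right of lens 1, which lies 10.81 cm to the right of lens 2 — a virtual object — so d_o2 = −10.81 cm.
Lens 2: 1/d_i2 = 1/f₂ − 1/d_o2 = 1/(16.0) − 1/(-10.81) = 0.1550, so d_i2 = 6.45 cm.
The final image is real, 6.45 cm to the right of lens 2 (overall magnification ≈ -0.45).

6.45 cm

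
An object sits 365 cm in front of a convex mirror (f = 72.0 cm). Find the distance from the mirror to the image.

For a convex mirror, f = -72.0 cm.
Mirror equation: 1/s_i = 1/f − 1/s_o = 1/(-72.00) − 1/(365) = -0.01389 − 0.002740 = -0.01663, so s_i = -60.1 cm.
The image is virtual, upright and reduced, behind the mirror.

60.1 cm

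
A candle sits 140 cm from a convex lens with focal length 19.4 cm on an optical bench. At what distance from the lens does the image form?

Thin-lens equation: 1/v = 1/f − 1/u = 1/(19.40) − 1/(140) = 0.05155 − 0.007143 = 0.04440, so v = 22.5 cm.
The image is real, inverted and reduced, on the far side of the lens.

22.5 cm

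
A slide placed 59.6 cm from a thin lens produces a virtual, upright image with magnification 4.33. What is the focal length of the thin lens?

f = 77.5 cm (converging)

m = −d_i/d_o ⇒ d_i = −m·d_o = −(+4.33)·(59.6) = -258.1 cm.
1/f = 1/d_o + 1/d_i = 1/(59.6) + 1/(-258.1) = 0.01290, so f = 77.5 cm.
Since f is positive, the thin lens is converging.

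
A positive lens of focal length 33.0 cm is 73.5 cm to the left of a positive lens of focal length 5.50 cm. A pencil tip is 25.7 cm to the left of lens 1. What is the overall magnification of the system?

m = -0.135

Lens 1: 1/d_i1 = 1/(33.0) − 1/(25.7) = -0.008607, so d_i1 = -116.2 cm; m₁ = −d_i1/d_o1 = +4.521.
d_o2 = 73.5 − (-116.2) = 189.7 cm.
Lens 2: 1/d_i2 = 1/(5.50) − 1/(189.7) = 0.1765, so d_i2 = 5.664 cm; m₂ = −d_i2/d_o2 = -0.02986.
m = m₁·m₂ = (+4.521)(-0.02986) = -0.135.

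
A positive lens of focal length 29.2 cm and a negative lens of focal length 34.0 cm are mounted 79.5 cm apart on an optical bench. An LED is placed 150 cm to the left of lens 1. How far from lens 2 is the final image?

19.0 cm

Lens 1: 1/d_i1 = 1/f₁ − 1/d_o1 = 1/(29.2) − 1/(150) = 0.02758, so d_i1 = 36.26 cm.
The intermediate image is 36.26 cm to the right of lens 1, which is 79.5 − (36.26) = 43.24 cm to the left of lens 2, so d_o2 = +43.24 cm.
Lens 2 is diverging, so f₂ = −34.0 cm.
Lens 2: 1/d_i2 = 1/f₂ − 1/d_o2 = 1/(-34.0) − 1/(43.24) = -0.05254, so d_i2 = -19.0 cm.
The final image is virtual, 19.0 cm to the left of lens 2 (overall magnification ≈ -0.11).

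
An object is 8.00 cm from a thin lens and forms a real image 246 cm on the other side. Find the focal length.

Real image ⇒ d_i = +246 cm.
1/f = 1/d_o + 1/d_i = 1/(8.00) + 1/(246) = 0.1291, so f = 7.75 cm.
Since f is positive, the thin lens is converging.

f = 7.75 cm (converging)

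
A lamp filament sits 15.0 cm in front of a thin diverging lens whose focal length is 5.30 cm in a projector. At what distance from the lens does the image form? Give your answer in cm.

For a diverging lens, f = -5.30 cm.
Lens equation: 1/d_i = 1/f − 1/d_o = 1/(-5.300) − 1/(15.0) = -0.1887 − 0.06667 = -0.2553, so d_i = -3.92 cm.
The image is virtual, upright and reduced, on the same side as the object.

3.92 cm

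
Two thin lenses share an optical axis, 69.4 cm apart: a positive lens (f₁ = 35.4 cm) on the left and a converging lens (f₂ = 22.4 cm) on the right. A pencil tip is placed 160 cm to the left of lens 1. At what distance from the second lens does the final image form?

348 cm

Lens 1: 1/d_i1 = 1/f₁ − 1/d_o1 = 1/(35.4) − 1/(160) = 0.02200, so d_i1 = 45.46 cm.
The intermediate image is 45.46 cm to the right of lens 1, which is 69.4 − (45.46) = 23.94 cm to the left of lens 2, so d_o2 = +23.94 cm.
Lens 2: 1/d_i2 = 1/f₂ − 1/d_o2 = 1/(22.4) − 1/(23.94) = 0.002872, so d_i2 = 348 cm.
The final image is real, 348 cm to the right of lens 2 (overall magnification ≈ 4.1).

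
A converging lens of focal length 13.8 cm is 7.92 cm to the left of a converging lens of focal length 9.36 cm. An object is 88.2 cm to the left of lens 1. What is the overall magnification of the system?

m = -0.0975

Lens 1: 1/d_i1 = 1/(13.8) − 1/(88.2) = 0.06113, so d_i1 = 16.36 cm; m₁ = −d_i1/d_o1 = -0.1855.
d_o2 = 7.92 − (16.36) = -8.440 cm (virtual object).
Lens 2: 1/d_i2 = 1/(9.36) − 1/(-8.440) = 0.2253, so d_i2 = 4.438 cm; m₂ = −d_i2/d_o2 = +0.5258.
m = m₁·m₂ = (-0.1855)(+0.5258) = -0.0975.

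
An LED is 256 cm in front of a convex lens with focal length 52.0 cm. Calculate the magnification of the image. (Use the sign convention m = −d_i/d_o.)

1/d_i = 1/f − 1/d_o = 1/(52.00) − 1/(256) = 0.01532, so d_i = 65.25 cm.
m = −d_i/d_o = −(65.25)/(256) = -0.255.
The image is real, inverted and reduced, on the far side of the lens.

m = -0.255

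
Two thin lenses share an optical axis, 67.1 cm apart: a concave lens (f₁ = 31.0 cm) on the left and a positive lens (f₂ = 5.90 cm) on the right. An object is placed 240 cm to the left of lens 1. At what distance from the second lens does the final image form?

6.29 cm

Lens 1 is diverging, so f₁ = −31.0 cm.
Lens 1: 1/d_i1 = 1/f₁ − 1/d_o1 = 1/(-31.0) − 1/(240) = -0.03642, so d_i1 = -27.45 cm.
The intermediate image is 27.45 cm to the left of lens 1 (virtual), which is 67.1 − (-27.45) = 94.55 cm to the left of lens 2, so d_o2 = +94.55 cm.
Lens 2: 1/d_i2 = 1/f₂ − 1/d_o2 = 1/(5.90) − 1/(94.55) = 0.1589, so d_i2 = 6.29 cm.
The final image is real, 6.29 cm to the right of lens 2 (overall magnification ≈ -0.0076).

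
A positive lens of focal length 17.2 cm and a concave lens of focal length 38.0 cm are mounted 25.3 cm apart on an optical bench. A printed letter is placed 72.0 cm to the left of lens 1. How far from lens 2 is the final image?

Lens 1: 1/d_i1 = 1/f₁ − 1/d_o1 = 1/(17.2) − 1/(72.0) = 0.04425, so d_i1 = 22.60 cm.
The intermediate image is 22.60 cm to the right of lens 1, which is 25.3 − (22.60) = 2.700 cm to the left of lens 2, so d_o2 = +2.700 cm.
Lens 2 is diverging, so f₂ = −38.0 cm.
Lens 2: 1/d_i2 = 1/f₂ − 1/d_o2 = 1/(-38.0) − 1/(2.700) = -0.3967, so d_i2 = -2.52 cm.
The final image is virtual, 2.52 cm to the left of lens 2 (overall magnification ≈ -0.29).

2.52 cm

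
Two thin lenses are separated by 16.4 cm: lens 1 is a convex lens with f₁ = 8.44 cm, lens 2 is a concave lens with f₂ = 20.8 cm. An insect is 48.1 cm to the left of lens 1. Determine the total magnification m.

m = -0.164

Lens 1: 1/d_i1 = 1/(8.44) − 1/(48.1) = 0.09769, so d_i1 = 10.24 cm; m₁ = −d_i1/d_o1 = -0.2129.
d_o2 = 16.4 − (10.24) = 6.160 cm.
f₂ = −20.8 cm (diverging).
Lens 2: 1/d_i2 = 1/(-20.8) − 1/(6.160) = -0.2104, so d_i2 = -4.753 cm; m₂ = −d_i2/d_o2 = +0.7715.
m = m₁·m₂ = (-0.2129)(+0.7715) = -0.164.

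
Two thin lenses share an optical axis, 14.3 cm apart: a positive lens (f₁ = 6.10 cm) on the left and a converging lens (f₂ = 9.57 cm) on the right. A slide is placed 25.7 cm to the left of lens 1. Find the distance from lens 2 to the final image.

18.5 cm

Lens 1: 1/d_i1 = 1/f₁ − 1/d_o1 = 1/(6.10) − 1/(25.7) = 0.1250, so d_i1 = 7.998 cm.
The intermediate image is 7.998 cm to the right of lens 1, which is 14.3 − (7.998) = 6.302 cm to the left of lens 2, so d_o2 = +6.302 cm.
Lens 2: 1/d_i2 = 1/f₂ − 1/d_o2 = 1/(9.57) − 1/(6.302) = -0.05419, so d_i2 = -18.5 cm.
The final image is virtual, 18.5 cm to the left of lens 2 (overall magnification ≈ -0.91).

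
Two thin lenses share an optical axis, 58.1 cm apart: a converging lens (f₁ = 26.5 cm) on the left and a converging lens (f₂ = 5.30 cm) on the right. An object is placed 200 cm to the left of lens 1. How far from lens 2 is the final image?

6.56 cm

Lens 1: 1/d_i1 = 1/f₁ − 1/d_o1 = 1/(26.5) − 1/(200) = 0.03274, so d_i1 = 30.55 cm.
The intermediate image is 30.55 cm to the right of lens 1, which is 58.1 − (30.55) = 27.55 cm to the left of lens 2, so d_o2 = +27.55 cm.
Lens 2: 1/d_i2 = 1/f₂ − 1/d_o2 = 1/(5.30) − 1/(27.55) = 0.1524, so d_i2 = 6.56 cm.
The final image is real, 6.56 cm to the right of lens 2 (overall magnification ≈ 0.036).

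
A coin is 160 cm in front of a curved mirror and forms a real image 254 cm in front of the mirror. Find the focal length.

f = 98.2 cm (concave)

Real image ⇒ d_i = +254 cm.
1/f = 1/d_o + 1/d_i = 1/(160) + 1/(254) = 0.01019, so f = 98.2 cm.
Since f is positive, the curved mirror is concave.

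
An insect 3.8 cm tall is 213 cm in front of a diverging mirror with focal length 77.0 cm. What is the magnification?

m = +0.266

For a diverging mirror, f = -77.0 cm.
1/d_i = 1/f − 1/d_o = 1/(-77.00) − 1/(213) = -0.01768, so d_i = -56.56 cm.
m = −d_i/d_o = −(-56.56)/(213) = +0.266.
The image is virtual, upright and reduced, behind the mirror.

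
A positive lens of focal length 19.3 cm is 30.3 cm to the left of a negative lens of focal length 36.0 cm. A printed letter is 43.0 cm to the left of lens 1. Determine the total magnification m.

m = -0.937

Lens 1: 1/d_i1 = 1/(19.3) − 1/(43.0) = 0.02856, so d_i1 = 35.02 cm; m₁ = −d_i1/d_o1 = -0.8144.
d_o2 = 30.3 − (35.02) = -4.720 cm (virtual object).
f₂ = −36.0 cm (diverging).
Lens 2: 1/d_i2 = 1/(-36.0) − 1/(-4.720) = 0.1841, so d_i2 = 5.432 cm; m₂ = −d_i2/d_o2 = +1.151.
m = m₁·m₂ = (-0.8144)(+1.151) = -0.937.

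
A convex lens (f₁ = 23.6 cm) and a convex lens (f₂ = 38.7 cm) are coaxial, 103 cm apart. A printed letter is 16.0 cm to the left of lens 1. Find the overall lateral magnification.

Lens 1: 1/d_i1 = 1/(23.6) − 1/(16.0) = -0.02013, so d_i1 = -49.68 cm; m₁ = −d_i1/d_o1 = +3.105.
d_o2 = 103 − (-49.68) = 152.7 cm.
Lens 2: 1/d_i2 = 1/(38.7) − 1/(152.7) = 0.01929, so d_i2 = 51.84 cm; m₂ = −d_i2/d_o2 = -0.3395.
m = m₁·m₂ = (+3.105)(-0.3395) = -1.05.

m = -1.05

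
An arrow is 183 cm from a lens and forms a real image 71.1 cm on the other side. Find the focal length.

Real image ⇒ d_i = +71.1 cm.
1/f = 1/d_o + 1/d_i = 1/(183) + 1/(71.1) = 0.01953, so f = 51.2 cm.
Since f is positive, the lens is converging.

f = 51.2 cm (converging)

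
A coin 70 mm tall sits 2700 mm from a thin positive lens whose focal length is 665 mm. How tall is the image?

1/d_i = 1/f − 1/d_o = 1/(665.0) − 1/(2700) = 0.001133, so d_i = 882.3 mm.
m = −d_i/d_o = -0.3268.
|h_i| = |m|·h_o = 0.3268 × 70 = 22.9 mm. The image is real, inverted and reduced, on the far side of the lens.

22.9 mm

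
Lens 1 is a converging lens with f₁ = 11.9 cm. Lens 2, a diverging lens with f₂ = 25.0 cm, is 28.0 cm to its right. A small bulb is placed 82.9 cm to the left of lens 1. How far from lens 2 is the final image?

Lens 1: 1/d_i1 = 1/f₁ − 1/d_o1 = 1/(11.9) − 1/(82.9) = 0.07197, so d_i1 = 13.89 cm.
The intermediate image is 13.89 cm to the right of lens 1, which is 28.0 − (13.89) = 14.11 cm to the left of lens 2, so d_o2 = +14.11 cm.
Lens 2 is diverging, so f₂ = −25.0 cm.
Lens 2: 1/d_i2 = 1/f₂ − 1/d_o2 = 1/(-25.0) − 1/(14.11) = -0.1109, so d_i2 = -9.02 cm.
The final image is virtual, 9.02 cm to the left of lens 2 (overall magnification ≈ -0.11).

9.02 cm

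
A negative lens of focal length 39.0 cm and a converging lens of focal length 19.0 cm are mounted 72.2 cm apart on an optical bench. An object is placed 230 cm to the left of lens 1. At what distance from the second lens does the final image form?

23.2 cm

Lens 1 is diverging, so f₁ = −39.0 cm.
Lens 1: 1/d_i1 = 1/f₁ − 1/d_o1 = 1/(-39.0) − 1/(230) = -0.02999, so d_i1 = -33.35 cm.
The intermediate image is 33.35 cm to the left of lens 1 (virtual), which is 72.2 − (-33.35) = 105.6 cm to the left of lens 2, so d_o2 = +105.6 cm.
Lens 2: 1/d_i2 = 1/f₂ − 1/d_o2 = 1/(19.0) − 1/(105.6) = 0.04316, so d_i2 = 23.2 cm.
The final image is real, 23.2 cm to the right of lens 2 (overall magnification ≈ -0.032).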